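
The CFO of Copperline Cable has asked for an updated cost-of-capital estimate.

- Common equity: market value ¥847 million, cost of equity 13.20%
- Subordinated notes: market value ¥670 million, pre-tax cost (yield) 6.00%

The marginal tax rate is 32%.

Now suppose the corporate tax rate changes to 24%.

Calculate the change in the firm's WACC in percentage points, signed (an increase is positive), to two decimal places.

+0.21 pp

Current WACC:
Total capital V = 847 + 670 = 1517.
Equity: weight = 847/1517 = 0.5583; cost = 13.2%.
Subordinated notes: weight = 670/1517 = 0.4417; after-tax cost = 6% × (1 − 32%) = 4.0800%.
WACC = 0.5583 × 13.2000% + 0.4417 × 4.0800% = 9.1721%.
After the change:
Total capital V = 847 + 670 = 1517.
Equity: weight = 847/1517 = 0.5583; cost = 13.2%.
Subordinated notes: weight = 670/1517 = 0.4417; after-tax cost = 6% × (1 − 24%) = 4.5600%.
WACC = 0.5583 × 13.2000% + 0.4417 × 4.5600% = 9.3840%.
Change in WACC = 9.3840% − 9.1721% = 0.2120 pp.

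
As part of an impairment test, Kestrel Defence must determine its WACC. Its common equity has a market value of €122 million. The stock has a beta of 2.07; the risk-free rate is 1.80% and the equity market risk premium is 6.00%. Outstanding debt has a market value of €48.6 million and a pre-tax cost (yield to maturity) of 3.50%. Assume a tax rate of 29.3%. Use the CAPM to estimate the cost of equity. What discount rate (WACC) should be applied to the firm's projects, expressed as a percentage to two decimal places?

10.87%

Cost of equity via CAPM: Re = 1.8% + 2.07 × 6.0% = 14.2200%.
Total capital V = 122 + 48.6 = 170.6.
Equity: weight = 122/170.6 = 0.7151; cost = 14.22%.
Debt: weight = 48.6/170.6 = 0.2849; after-tax cost = 3.5% × (1 − 29.3%) = 2.4745%.
WACC = 0.7151 × 14.2200% + 0.2849 × 2.4745% = 10.8740%.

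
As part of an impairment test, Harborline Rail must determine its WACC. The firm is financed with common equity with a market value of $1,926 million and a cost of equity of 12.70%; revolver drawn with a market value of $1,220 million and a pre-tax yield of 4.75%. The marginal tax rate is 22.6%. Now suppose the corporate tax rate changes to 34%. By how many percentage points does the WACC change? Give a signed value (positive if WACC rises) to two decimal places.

-0.21 pp

Current WACC:
Total capital V = 1926 + 1220 = 3146.
Equity: weight = 1926/3146 = 0.6122; cost = 12.7%.
Revolver drawn: weight = 1220/3146 = 0.3878; after-tax cost = 4.75% × (1 − 22.6%) = 3.6765%.
WACC = 0.6122 × 12.7000% + 0.3878 × 3.6765% = 9.2007%.
After the change:
Total capital V = 1926 + 1220 = 3146.
Equity: weight = 1926/3146 = 0.6122; cost = 12.7%.
Revolver drawn: weight = 1220/3146 = 0.3878; after-tax cost = 4.75% × (1 − 34%) = 3.1350%.
WACC = 0.6122 × 12.7000% + 0.3878 × 3.1350% = 8.9908%.
Change in WACC = 8.9908% − 9.2007% = -0.2100 pp.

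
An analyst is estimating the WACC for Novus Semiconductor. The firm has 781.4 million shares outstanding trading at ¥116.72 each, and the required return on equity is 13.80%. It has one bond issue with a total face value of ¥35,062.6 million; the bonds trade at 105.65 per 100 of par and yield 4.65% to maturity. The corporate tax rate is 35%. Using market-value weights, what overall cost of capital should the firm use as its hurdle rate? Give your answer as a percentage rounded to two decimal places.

Market value of equity E = 116.72 × 781.4m = 91205.008m. Market value of debt D = 35062.6m × 105.65/100 = 37043.6369m.
Total capital V = 91205.008 + 37043.6369 = 128248.6449.
Equity: weight = 91205.008/128248.6449 = 0.7112; cost = 13.8%.
Bonds outstanding: weight = 37043.6369/128248.6449 = 0.2888; after-tax cost = 4.65% × (1 − 35%) = 3.0225%.
WACC = 0.7112 × 13.8000% + 0.2888 × 3.0225% = 10.6870%.

10.69%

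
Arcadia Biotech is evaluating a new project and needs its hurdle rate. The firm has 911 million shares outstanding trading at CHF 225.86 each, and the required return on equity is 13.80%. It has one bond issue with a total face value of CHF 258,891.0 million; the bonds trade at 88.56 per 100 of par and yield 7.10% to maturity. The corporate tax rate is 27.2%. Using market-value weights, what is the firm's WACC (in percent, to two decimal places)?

Market value of equity E = 225.86 × 911m = 205758.46m. Market value of debt D = 258891m × 88.56/100 = 229273.8696m.
Total capital V = 205758.46 + 229273.8696 = 435032.3296.
Equity: weight = 205758.46/435032.3296 = 0.4730; cost = 13.8%.
Bonds outstanding: weight = 229273.8696/435032.3296 = 0.5270; after-tax cost = 7.1% × (1 − 27.2%) = 5.1688%.
WACC = 0.4730 × 13.8000% + 0.5270 × 5.1688% = 9.2511%.

9.25%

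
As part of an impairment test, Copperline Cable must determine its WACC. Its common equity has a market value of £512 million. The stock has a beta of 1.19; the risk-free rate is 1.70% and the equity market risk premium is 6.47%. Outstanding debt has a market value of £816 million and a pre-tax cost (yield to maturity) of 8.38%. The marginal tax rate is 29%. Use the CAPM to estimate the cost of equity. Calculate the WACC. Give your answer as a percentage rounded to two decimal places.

Cost of equity via CAPM: Re = 1.7% + 1.19 × 6.47% = 9.3993%.
Total capital V = 512 + 816 = 1328.
Equity: weight = 512/1328 = 0.3855; cost = 9.3993%.
Debt: weight = 816/1328 = 0.6145; after-tax cost = 8.38% × (1 − 29%) = 5.9498%.
WACC = 0.3855 × 9.3993% + 0.6145 × 5.9498% = 7.2797%.

7.28%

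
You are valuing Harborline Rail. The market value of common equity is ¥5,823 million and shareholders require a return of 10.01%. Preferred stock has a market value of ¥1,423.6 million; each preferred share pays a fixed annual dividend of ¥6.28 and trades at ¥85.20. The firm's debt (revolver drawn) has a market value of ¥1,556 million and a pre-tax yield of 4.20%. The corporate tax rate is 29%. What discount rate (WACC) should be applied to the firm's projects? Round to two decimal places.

8.34%

Cost of preferred: Rp = 6.28 / 85.2 = 7.3709%.
Total capital V = 5823 + 1423.6 + 1556 = 8802.6.
Equity: weight = 5823/8802.6 = 0.6615; cost = 10.01%.
Preferred: weight = 1423.6/8802.6 = 0.1617; cost = 7.3709%.
Revolver drawn: weight = 1556/8802.6 = 0.1768; after-tax cost = 4.2% × (1 − 29%) = 2.9820%.
WACC = 0.6615 × 10.0100% + 0.1617 × 7.3709% + 0.1768 × 2.9820% = 8.3409%.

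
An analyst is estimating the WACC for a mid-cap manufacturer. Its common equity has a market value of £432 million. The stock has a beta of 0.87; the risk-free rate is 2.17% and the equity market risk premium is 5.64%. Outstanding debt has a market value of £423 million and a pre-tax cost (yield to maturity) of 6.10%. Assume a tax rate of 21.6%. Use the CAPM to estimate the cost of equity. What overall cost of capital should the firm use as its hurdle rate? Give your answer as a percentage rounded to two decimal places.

5.94%

Cost of equity via CAPM: Re = 2.17% + 0.87 × 5.64% = 7.0768%.
Total capital V = 432 + 423 = 855.
Equity: weight = 432/855 = 0.5053; cost = 7.0768%.
Debt: weight = 423/855 = 0.4947; after-tax cost = 6.1% × (1 − 21.6%) = 4.7824%.
WACC = 0.5053 × 7.0768% + 0.4947 × 4.7824% = 5.9417%.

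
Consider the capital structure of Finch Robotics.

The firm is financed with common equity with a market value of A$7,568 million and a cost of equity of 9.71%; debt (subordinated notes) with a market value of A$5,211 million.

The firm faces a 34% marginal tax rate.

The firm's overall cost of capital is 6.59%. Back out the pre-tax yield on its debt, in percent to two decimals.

3.12%

Total capital V = 7568 + 5211 = 12779.
Equity weight = 7568/12779 = 0.5922.
Subordinated notes weight = 5211/12779 = 0.4078.
Equity contribution = 0.5922 × 9.71% = 5.7505%.
Remaining for debt = 6.59% − 5.7505% = 0.8395%.
Rd × (1 − 34%) × 0.4078 = 0.8395%  ⇒  Rd = 3.1194%.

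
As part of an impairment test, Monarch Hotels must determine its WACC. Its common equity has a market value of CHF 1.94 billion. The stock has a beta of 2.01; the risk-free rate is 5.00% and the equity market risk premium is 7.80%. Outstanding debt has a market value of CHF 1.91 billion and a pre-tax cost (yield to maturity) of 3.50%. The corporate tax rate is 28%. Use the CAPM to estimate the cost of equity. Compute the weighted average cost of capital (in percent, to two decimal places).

Cost of equity via CAPM: Re = 5.0% + 2.01 × 7.8% = 20.6780%.
Total capital V = 1.94 + 1.91 = 3.85.
Equity: weight = 1.94/3.85 = 0.5039; cost = 20.678%.
Debt: weight = 1.91/3.85 = 0.4961; after-tax cost = 3.5% × (1 − 28%) = 2.5200%.
WACC = 0.5039 × 20.6780% + 0.4961 × 2.5200% = 11.6697%.

11.67%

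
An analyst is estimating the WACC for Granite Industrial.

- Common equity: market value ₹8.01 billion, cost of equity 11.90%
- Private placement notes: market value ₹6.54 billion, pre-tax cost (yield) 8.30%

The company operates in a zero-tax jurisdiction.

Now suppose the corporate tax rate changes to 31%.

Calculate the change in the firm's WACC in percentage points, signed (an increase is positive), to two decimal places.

Current WACC:
Total capital V = 8.01 + 6.54 = 14.55.
Equity: weight = 8.01/14.55 = 0.5505; cost = 11.9%.
Private placement notes: weight = 6.54/14.55 = 0.4495; after-tax cost = 8.3% × (1 − 0%) = 8.3000%.
WACC = 0.5505 × 11.9000% + 0.4495 × 8.3000% = 10.2819%.
After the change:
Total capital V = 8.01 + 6.54 = 14.55.
Equity: weight = 8.01/14.55 = 0.5505; cost = 11.9%.
Private placement notes: weight = 6.54/14.55 = 0.4495; after-tax cost = 8.3% × (1 − 31%) = 5.7270%.
WACC = 0.5505 × 11.9000% + 0.4495 × 5.7270% = 9.1253%.
Change in WACC = 9.1253% − 10.2819% = -1.1565 pp.

-1.16 pp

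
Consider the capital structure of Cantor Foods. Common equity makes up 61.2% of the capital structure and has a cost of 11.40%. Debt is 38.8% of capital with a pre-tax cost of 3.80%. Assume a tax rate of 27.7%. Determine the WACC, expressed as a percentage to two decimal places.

After-tax cost of debt = 3.8% × (1 − 27.7%) = 2.7474%.
WACC = 0.612 × 11.4000% + 0.388 × 2.7474% = 8.0428%.

8.04%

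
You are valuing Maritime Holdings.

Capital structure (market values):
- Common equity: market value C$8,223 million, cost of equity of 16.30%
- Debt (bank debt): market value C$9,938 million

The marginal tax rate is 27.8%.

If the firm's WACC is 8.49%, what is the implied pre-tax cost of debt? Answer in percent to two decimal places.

Total capital V = 8223 + 9938 = 18161.
Equity weight = 8223/18161 = 0.4528.
Bank debt weight = 9938/18161 = 0.5472.
Equity contribution = 0.4528 × 16.3% = 7.3804%.
Remaining for debt = 8.49% − 7.3804% = 1.1096%.
Rd × (1 − 27.8%) × 0.5472 = 1.1096%  ⇒  Rd = 2.8085%.

2.81%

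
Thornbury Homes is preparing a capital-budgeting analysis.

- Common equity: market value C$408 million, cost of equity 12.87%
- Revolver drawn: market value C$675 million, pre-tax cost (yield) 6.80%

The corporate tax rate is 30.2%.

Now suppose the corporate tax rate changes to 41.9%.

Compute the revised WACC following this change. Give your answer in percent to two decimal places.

7.31%

After the change:
Total capital V = 408 + 675 = 1083.
Equity: weight = 408/1083 = 0.3767; cost = 12.87%.
Revolver drawn: weight = 675/1083 = 0.6233; after-tax cost = 6.8% × (1 − 41.9%) = 3.9508%.
WACC = 0.3767 × 12.8700% + 0.6233 × 3.9508% = 7.3109%.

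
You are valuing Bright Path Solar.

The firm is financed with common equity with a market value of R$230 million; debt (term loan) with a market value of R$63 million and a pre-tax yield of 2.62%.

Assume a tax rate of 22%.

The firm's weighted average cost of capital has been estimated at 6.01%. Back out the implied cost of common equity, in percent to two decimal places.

Total capital V = 230 + 63 = 293.
Equity weight = 230/293 = 0.7850.
Term loan weight = 63/293 = 0.2150.
Debt contribution = 0.2150 × 2.62% × (1 − 22%) = 0.4394%.
Required equity contribution = 6.01% − 0.4394% = 5.5706%.
Re = 5.5706% / 0.7850 = 7.0964%.

7.10%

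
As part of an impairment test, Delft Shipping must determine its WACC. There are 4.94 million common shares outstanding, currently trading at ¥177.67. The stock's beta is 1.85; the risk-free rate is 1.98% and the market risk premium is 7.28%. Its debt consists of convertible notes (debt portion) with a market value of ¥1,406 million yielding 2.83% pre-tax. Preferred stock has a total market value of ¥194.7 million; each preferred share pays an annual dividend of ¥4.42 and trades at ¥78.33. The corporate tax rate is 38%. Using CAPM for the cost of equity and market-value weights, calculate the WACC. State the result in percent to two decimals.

6.91%

Cost of equity via CAPM: Re = 1.98% + 1.85 × 7.28% = 15.4480%.
Cost of preferred: Rp = 4.42 / 78.33 = 5.6428%.
Market value of equity E = 177.67 × 4.94m = 877.6898m.
Total capital V = 877.6898 + 194.7 + 1406 = 2478.3898.
Equity: weight = 877.6898/2478.3898 = 0.3541; cost = 15.448%.
Preferred: weight = 194.7/2478.3898 = 0.0786; cost = 5.6428%.
Convertible notes (debt portion): weight = 1406/2478.3898 = 0.5673; after-tax cost = 2.83% × (1 − 38%) = 1.7546%.
WACC = 0.3541 × 15.4480% + 0.0786 × 5.6428% + 0.5673 × 1.7546% = 6.9094%.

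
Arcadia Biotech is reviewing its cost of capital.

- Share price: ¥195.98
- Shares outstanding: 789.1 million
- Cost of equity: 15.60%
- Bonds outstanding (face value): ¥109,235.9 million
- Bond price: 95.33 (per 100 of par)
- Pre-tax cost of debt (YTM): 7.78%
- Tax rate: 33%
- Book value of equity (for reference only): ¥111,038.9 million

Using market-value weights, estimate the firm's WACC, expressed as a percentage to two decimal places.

11.42%

Market value of equity E = 195.98 × 789.1m = 154647.818m. Market value of debt D = 109235.9m × 95.33/100 = 104134.58347m.
Total capital V = 154647.818 + 104134.58347 = 258782.40147.
Equity: weight = 154647.818/258782.40147 = 0.5976; cost = 15.6%.
Bonds outstanding: weight = 104134.58347/258782.40147 = 0.4024; after-tax cost = 7.78% × (1 − 33%) = 5.2126%.
WACC = 0.5976 × 15.6000% + 0.4024 × 5.2126% = 11.4201%.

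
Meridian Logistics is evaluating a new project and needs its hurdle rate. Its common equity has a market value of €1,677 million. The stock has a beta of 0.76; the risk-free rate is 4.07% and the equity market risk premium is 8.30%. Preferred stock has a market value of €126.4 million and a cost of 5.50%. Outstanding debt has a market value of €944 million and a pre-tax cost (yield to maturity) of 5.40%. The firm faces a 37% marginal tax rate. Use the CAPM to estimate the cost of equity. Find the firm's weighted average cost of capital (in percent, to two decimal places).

7.76%

Cost of equity via CAPM: Re = 4.07% + 0.76 × 8.3% = 10.3780%.
Total capital V = 1677 + 126.4 + 944 = 2747.4.
Equity: weight = 1677/2747.4 = 0.6104; cost = 10.378%.
Preferred: weight = 126.4/2747.4 = 0.0460; cost = 5.5%.
Debt: weight = 944/2747.4 = 0.3436; after-tax cost = 5.4% × (1 − 37%) = 3.4020%.
WACC = 0.6104 × 10.3780% + 0.0460 × 5.5000% + 0.3436 × 3.4020% = 7.7566%.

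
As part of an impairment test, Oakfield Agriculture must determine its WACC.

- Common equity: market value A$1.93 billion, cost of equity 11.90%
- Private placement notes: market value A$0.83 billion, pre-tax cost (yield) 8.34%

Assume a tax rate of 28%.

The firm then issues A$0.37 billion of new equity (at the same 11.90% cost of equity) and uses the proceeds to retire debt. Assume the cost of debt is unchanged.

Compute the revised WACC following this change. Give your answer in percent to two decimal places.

After the change:
Total capital V = 2.3 + 0.46 = 2.76.
Equity: weight = 2.3/2.76 = 0.8333; cost = 11.9%.
Private placement notes: weight = 0.46/2.76 = 0.1667; after-tax cost = 8.34% × (1 − 28%) = 6.0048%.
WACC = 0.8333 × 11.9000% + 0.1667 × 6.0048% = 10.9175%.

10.92%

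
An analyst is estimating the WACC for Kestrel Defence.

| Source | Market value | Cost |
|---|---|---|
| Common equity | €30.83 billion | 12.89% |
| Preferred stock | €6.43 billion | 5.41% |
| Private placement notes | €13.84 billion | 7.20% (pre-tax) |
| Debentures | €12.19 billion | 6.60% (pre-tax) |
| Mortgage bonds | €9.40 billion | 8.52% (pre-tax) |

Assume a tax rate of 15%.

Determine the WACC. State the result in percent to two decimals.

8.99%

Total capital V = 30.83 + 6.43 + 13.84 + 12.19 + 9.4 = 72.69.
Equity: weight = 30.83/72.69 = 0.4241; cost = 12.89%.
Preferred: weight = 6.43/72.69 = 0.0885; cost = 5.41%.
Private placement notes: weight = 13.84/72.69 = 0.1904; after-tax cost = 7.2% × (1 − 15%) = 6.1200%.
Debentures: weight = 12.19/72.69 = 0.1677; after-tax cost = 6.6% × (1 − 15%) = 5.6100%.
Mortgage bonds: weight = 9.4/72.69 = 0.1293; after-tax cost = 8.52% × (1 − 15%) = 7.2420%.
WACC = 0.4241 × 12.8900% + 0.0885 × 5.4100% + 0.1904 × 6.1200% + 0.1677 × 5.6100% + 0.1293 × 7.2420% = 8.9881%.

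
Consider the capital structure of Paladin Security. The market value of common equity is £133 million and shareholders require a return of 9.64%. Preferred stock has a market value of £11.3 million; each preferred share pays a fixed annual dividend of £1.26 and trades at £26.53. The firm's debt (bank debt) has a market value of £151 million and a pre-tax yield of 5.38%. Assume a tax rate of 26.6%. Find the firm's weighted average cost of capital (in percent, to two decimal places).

Cost of preferred: Rp = 1.26 / 26.53 = 4.7493%.
Total capital V = 133 + 11.3 + 151 = 295.3.
Equity: weight = 133/295.3 = 0.4504; cost = 9.64%.
Preferred: weight = 11.3/295.3 = 0.0383; cost = 4.7493%.
Bank debt: weight = 151/295.3 = 0.5113; after-tax cost = 5.38% × (1 − 26.6%) = 3.9489%.
WACC = 0.4504 × 9.6400% + 0.0383 × 4.7493% + 0.5113 × 3.9489% = 6.5427%.

6.54%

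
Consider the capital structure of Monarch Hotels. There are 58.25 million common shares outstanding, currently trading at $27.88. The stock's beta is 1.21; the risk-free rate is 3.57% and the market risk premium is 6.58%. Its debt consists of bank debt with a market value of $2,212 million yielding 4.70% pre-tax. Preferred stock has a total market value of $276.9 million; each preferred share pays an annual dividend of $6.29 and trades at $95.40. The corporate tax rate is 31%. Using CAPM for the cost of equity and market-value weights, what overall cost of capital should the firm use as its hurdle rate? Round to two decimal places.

6.74%

Cost of equity via CAPM: Re = 3.57% + 1.21 × 6.58% = 11.5318%.
Cost of preferred: Rp = 6.29 / 95.4 = 6.5933%.
Market value of equity E = 27.88 × 58.25m = 1624.01m.
Total capital V = 1624.01 + 276.9 + 2212 = 4112.91.
Equity: weight = 1624.01/4112.91 = 0.3949; cost = 11.5318%.
Preferred: weight = 276.9/4112.91 = 0.0673; cost = 6.5933%.
Bank debt: weight = 2212/4112.91 = 0.5378; after-tax cost = 4.7% × (1 − 31%) = 3.2430%.
WACC = 0.3949 × 11.5318% + 0.0673 × 6.5933% + 0.5378 × 3.2430% = 6.7414%.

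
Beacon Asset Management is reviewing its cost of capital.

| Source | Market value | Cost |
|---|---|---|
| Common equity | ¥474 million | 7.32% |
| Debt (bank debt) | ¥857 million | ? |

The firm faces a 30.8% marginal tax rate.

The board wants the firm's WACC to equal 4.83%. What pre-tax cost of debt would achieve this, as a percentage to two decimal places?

Total capital V = 474 + 857 = 1331.
Equity weight = 474/1331 = 0.3561.
Bank debt weight = 857/1331 = 0.6439.
Equity contribution = 0.3561 × 7.32% = 2.6068%.
Remaining for debt = 4.83% − 2.6068% = 2.2232%.
Rd × (1 − 30.8%) × 0.6439 = 2.2232%  ⇒  Rd = 4.9896%.

4.99%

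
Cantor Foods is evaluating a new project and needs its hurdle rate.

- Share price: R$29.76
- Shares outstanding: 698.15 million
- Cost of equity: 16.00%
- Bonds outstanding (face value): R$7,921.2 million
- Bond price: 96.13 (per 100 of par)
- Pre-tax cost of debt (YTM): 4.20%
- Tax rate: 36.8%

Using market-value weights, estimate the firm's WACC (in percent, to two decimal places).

Market value of equity E = 29.76 × 698.15m = 20776.944m. Market value of debt D = 7921.2m × 96.13/100 = 7614.64956m.
Total capital V = 20776.944 + 7614.64956 = 28391.59356.
Equity: weight = 20776.944/28391.59356 = 0.7318; cost = 16%.
Bonds outstanding: weight = 7614.64956/28391.59356 = 0.2682; after-tax cost = 4.2% × (1 − 36.8%) = 2.6544%.
WACC = 0.7318 × 16.0000% + 0.2682 × 2.6544% = 12.4207%.

12.42%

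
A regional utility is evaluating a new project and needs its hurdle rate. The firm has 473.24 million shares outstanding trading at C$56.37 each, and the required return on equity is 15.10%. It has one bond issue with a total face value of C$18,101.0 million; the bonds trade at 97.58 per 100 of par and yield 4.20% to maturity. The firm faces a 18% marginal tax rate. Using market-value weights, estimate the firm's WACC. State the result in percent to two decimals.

Market value of equity E = 56.37 × 473.24m = 26676.5388m. Market value of debt D = 18101m × 97.58/100 = 17662.9558m.
Total capital V = 26676.5388 + 17662.9558 = 44339.4946.
Equity: weight = 26676.5388/44339.4946 = 0.6016; cost = 15.1%.
Bonds outstanding: weight = 17662.9558/44339.4946 = 0.3984; after-tax cost = 4.2% × (1 − 18%) = 3.4440%.
WACC = 0.6016 × 15.1000% + 0.3984 × 3.4440% = 10.4567%.

10.46%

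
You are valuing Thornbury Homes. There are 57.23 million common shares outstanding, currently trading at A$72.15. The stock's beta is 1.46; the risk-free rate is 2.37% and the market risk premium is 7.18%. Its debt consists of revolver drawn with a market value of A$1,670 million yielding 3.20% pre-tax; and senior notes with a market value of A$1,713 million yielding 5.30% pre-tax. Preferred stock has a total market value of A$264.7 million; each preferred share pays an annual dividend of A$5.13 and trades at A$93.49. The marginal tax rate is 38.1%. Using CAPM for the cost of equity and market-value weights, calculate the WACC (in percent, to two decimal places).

Cost of equity via CAPM: Re = 2.37% + 1.46 × 7.18% = 12.8528%.
Cost of preferred: Rp = 5.13 / 93.49 = 5.4872%.
Market value of equity E = 72.15 × 57.23m = 4129.1445m.
Total capital V = 4129.1445 + 264.7 + 1670 + 1713 = 7776.8445.
Equity: weight = 4129.1445/7776.8445 = 0.5310; cost = 12.8528%.
Preferred: weight = 264.7/7776.8445 = 0.0340; cost = 5.4872%.
Revolver drawn: weight = 1670/7776.8445 = 0.2147; after-tax cost = 3.2% × (1 − 38.1%) = 1.9808%.
Senior notes: weight = 1713/7776.8445 = 0.2203; after-tax cost = 5.3% × (1 − 38.1%) = 3.2807%.
WACC = 0.5310 × 12.8528% + 0.0340 × 5.4872% + 0.2147 × 1.9808% + 0.2203 × 3.2807% = 8.1590%.

8.16%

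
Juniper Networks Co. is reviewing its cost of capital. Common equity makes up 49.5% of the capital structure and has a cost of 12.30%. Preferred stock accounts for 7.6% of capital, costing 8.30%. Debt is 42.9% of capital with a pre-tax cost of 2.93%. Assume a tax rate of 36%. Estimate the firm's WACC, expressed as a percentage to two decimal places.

After-tax cost of debt = 2.93% × (1 − 36%) = 1.8752%.
WACC = 0.495 × 12.3000% + 0.076 × 8.3000% + 0.429 × 1.8752% = 7.5238%.

7.52%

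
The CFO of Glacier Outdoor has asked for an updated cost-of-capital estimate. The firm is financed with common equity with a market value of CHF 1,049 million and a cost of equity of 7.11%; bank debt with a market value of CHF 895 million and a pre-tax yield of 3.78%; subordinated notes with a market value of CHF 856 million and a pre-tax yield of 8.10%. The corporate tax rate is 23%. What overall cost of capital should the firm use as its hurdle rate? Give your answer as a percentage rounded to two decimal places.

Total capital V = 1049 + 895 + 856 = 2800.
Equity: weight = 1049/2800 = 0.3746; cost = 7.11%.
Bank debt: weight = 895/2800 = 0.3196; after-tax cost = 3.78% × (1 − 23%) = 2.9106%.
Subordinated notes: weight = 856/2800 = 0.3057; after-tax cost = 8.1% × (1 − 23%) = 6.2370%.
WACC = 0.3746 × 7.1100% + 0.3196 × 2.9106% + 0.3057 × 6.2370% = 5.5008%.

5.50%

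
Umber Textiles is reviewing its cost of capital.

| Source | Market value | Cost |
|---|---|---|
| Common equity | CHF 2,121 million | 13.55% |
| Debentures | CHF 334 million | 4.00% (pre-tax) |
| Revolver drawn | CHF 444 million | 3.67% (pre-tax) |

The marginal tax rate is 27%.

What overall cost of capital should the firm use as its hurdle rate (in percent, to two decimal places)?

10.66%

Total capital V = 2121 + 334 + 444 = 2899.
Equity: weight = 2121/2899 = 0.7316; cost = 13.55%.
Debentures: weight = 334/2899 = 0.1152; after-tax cost = 4% × (1 − 27%) = 2.9200%.
Revolver drawn: weight = 444/2899 = 0.1532; after-tax cost = 3.67% × (1 − 27%) = 2.6791%.
WACC = 0.7316 × 13.5500% + 0.1152 × 2.9200% + 0.1532 × 2.6791% = 10.6603%.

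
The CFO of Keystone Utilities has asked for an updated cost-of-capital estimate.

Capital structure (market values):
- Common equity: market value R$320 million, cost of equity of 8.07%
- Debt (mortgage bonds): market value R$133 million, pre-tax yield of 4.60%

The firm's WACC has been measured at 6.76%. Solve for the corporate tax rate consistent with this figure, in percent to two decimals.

Total capital V = 320 + 133 = 453.
Equity weight = 320/453 = 0.7064.
Mortgage bonds weight = 133/453 = 0.2936.
Equity contribution = 0.7064 × 8.07% = 5.7007%.
Debt contribution must be 6.76% − 5.7007% = 1.0593%.
0.2936 × 4.6% × (1 − T) = 1.0593%  ⇒  (1 − T) = 0.7844.
T = 21.5626%.

21.56%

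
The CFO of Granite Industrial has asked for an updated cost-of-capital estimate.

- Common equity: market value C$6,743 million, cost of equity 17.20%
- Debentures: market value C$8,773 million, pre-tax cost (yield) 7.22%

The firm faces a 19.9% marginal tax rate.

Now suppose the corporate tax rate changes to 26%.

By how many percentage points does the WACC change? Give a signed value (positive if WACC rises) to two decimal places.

Current WACC:
Total capital V = 6743 + 8773 = 15516.
Equity: weight = 6743/15516 = 0.4346; cost = 17.2%.
Debentures: weight = 8773/15516 = 0.5654; after-tax cost = 7.22% × (1 − 19.9%) = 5.7832%.
WACC = 0.4346 × 17.2000% + 0.5654 × 5.7832% = 10.7448%.
After the change:
Total capital V = 6743 + 8773 = 15516.
Equity: weight = 6743/15516 = 0.4346; cost = 17.2%.
Debentures: weight = 8773/15516 = 0.5654; after-tax cost = 7.22% × (1 − 26%) = 5.3428%.
WACC = 0.4346 × 17.2000% + 0.5654 × 5.3428% = 10.4957%.
Change in WACC = 10.4957% − 10.7448% = -0.2490 pp.

-0.25 pp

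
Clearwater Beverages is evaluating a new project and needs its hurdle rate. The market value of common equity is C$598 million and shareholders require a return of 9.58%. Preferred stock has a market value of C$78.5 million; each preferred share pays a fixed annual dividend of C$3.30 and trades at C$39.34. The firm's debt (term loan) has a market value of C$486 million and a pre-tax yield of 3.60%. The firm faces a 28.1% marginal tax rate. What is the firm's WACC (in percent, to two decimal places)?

Cost of preferred: Rp = 3.3 / 39.34 = 8.3884%.
Total capital V = 598 + 78.5 + 486 = 1162.5.
Equity: weight = 598/1162.5 = 0.5144; cost = 9.58%.
Preferred: weight = 78.5/1162.5 = 0.0675; cost = 8.3884%.
Term loan: weight = 486/1162.5 = 0.4181; after-tax cost = 3.6% × (1 − 28.1%) = 2.5884%.
WACC = 0.5144 × 9.5800% + 0.0675 × 8.3884% + 0.4181 × 2.5884% = 6.5766%.

6.58%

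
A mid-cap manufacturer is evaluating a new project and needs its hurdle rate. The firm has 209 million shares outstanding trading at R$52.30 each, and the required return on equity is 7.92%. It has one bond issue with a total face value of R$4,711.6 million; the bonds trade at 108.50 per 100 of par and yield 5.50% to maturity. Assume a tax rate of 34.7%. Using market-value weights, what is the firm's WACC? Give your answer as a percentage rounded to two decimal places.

6.54%

Market value of equity E = 52.3 × 209m = 10930.7m. Market value of debt D = 4711.6m × 108.5/100 = 5112.086m.
Total capital V = 10930.7 + 5112.086 = 16042.786.
Equity: weight = 10930.7/16042.786 = 0.6813; cost = 7.92%.
Bonds outstanding: weight = 5112.086/16042.786 = 0.3187; after-tax cost = 5.5% × (1 − 34.7%) = 3.5915%.
WACC = 0.6813 × 7.9200% + 0.3187 × 3.5915% = 6.5407%.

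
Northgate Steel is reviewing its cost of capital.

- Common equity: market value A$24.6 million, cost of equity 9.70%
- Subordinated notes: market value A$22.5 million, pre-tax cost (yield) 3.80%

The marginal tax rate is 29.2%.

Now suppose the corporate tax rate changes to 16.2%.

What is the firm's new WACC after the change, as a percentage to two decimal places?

After the change:
Total capital V = 24.6 + 22.5 = 47.1.
Equity: weight = 24.6/47.1 = 0.5223; cost = 9.7%.
Subordinated notes: weight = 22.5/47.1 = 0.4777; after-tax cost = 3.8% × (1 − 16.2%) = 3.1844%.
WACC = 0.5223 × 9.7000% + 0.4777 × 3.1844% = 6.5875%.

6.59%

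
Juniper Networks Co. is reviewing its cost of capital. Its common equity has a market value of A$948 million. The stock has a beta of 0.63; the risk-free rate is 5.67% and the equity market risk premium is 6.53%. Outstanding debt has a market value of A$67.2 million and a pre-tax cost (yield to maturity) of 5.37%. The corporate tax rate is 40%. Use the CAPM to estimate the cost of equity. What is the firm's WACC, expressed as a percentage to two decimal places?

9.35%

Cost of equity via CAPM: Re = 5.67% + 0.63 × 6.53% = 9.7839%.
Total capital V = 948 + 67.2 = 1015.2.
Equity: weight = 948/1015.2 = 0.9338; cost = 9.7839%.
Debt: weight = 67.2/1015.2 = 0.0662; after-tax cost = 5.37% × (1 − 40%) = 3.2220%.
WACC = 0.9338 × 9.7839% + 0.0662 × 3.2220% = 9.3495%.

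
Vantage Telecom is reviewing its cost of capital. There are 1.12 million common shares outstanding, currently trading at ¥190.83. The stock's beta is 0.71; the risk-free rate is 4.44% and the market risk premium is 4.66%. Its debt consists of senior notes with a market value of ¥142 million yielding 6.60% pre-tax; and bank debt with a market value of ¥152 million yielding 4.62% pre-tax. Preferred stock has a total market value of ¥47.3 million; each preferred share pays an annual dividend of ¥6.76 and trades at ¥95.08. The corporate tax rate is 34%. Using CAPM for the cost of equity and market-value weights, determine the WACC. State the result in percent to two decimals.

5.54%

Cost of equity via CAPM: Re = 4.44% + 0.71 × 4.66% = 7.7486%.
Cost of preferred: Rp = 6.76 / 95.08 = 7.1098%.
Market value of equity E = 190.83 × 1.12m = 213.7296m.
Total capital V = 213.7296 + 47.3 + 142 + 152 = 555.0296.
Equity: weight = 213.7296/555.0296 = 0.3851; cost = 7.7486%.
Preferred: weight = 47.3/555.0296 = 0.0852; cost = 7.1098%.
Senior notes: weight = 142/555.0296 = 0.2558; after-tax cost = 6.6% × (1 − 34%) = 4.3560%.
Bank debt: weight = 152/555.0296 = 0.2739; after-tax cost = 4.62% × (1 − 34%) = 3.0492%.
WACC = 0.3851 × 7.7486% + 0.0852 × 7.1098% + 0.2558 × 4.3560% + 0.2739 × 3.0492% = 5.5392%.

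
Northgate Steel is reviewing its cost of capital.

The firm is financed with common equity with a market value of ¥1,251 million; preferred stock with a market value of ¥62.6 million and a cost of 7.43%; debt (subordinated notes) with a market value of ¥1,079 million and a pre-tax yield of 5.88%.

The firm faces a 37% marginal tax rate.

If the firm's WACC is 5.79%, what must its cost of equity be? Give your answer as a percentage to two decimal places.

7.51%

Total capital V = 1251 + 62.6 + 1079 = 2392.6.
Equity weight = 1251/2392.6 = 0.5229.
Preferred weight = 62.6/2392.6 = 0.0262.
Subordinated notes weight = 1079/2392.6 = 0.4510.
Debt contribution = 0.4510 × 5.88% × (1 − 37%) = 1.6706%.
Preferred contribution = 0.0262 × 7.43% = 0.1944%.
Required equity contribution = 5.79% − 1.8650% = 3.9250%.
Re = 3.9250% / 0.5229 = 7.5068%.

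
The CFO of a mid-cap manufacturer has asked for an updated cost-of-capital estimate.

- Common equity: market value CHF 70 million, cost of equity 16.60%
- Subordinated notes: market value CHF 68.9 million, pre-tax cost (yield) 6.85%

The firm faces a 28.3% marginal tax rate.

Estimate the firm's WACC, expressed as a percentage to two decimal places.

10.80%

Total capital V = 70 + 68.9 = 138.9.
Equity: weight = 70/138.9 = 0.5040; cost = 16.6%.
Subordinated notes: weight = 68.9/138.9 = 0.4960; after-tax cost = 6.85% × (1 − 28.3%) = 4.9114%.
WACC = 0.5040 × 16.6000% + 0.4960 × 4.9114% = 10.8020%.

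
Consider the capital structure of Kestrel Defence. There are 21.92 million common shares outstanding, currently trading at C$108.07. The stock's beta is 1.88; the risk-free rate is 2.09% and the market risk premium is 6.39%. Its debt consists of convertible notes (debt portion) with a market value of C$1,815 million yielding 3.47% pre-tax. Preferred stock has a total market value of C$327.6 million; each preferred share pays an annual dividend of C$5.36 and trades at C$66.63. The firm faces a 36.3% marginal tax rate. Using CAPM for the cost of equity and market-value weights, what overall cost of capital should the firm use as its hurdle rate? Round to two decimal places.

8.88%

Cost of equity via CAPM: Re = 2.09% + 1.88 × 6.39% = 14.1032%.
Cost of preferred: Rp = 5.36 / 66.63 = 8.0444%.
Market value of equity E = 108.07 × 21.92m = 2368.8944m.
Total capital V = 2368.8944 + 327.6 + 1815 = 4511.4944.
Equity: weight = 2368.8944/4511.4944 = 0.5251; cost = 14.1032%.
Preferred: weight = 327.6/4511.4944 = 0.0726; cost = 8.0444%.
Convertible notes (debt portion): weight = 1815/4511.4944 = 0.4023; after-tax cost = 3.47% × (1 − 36.3%) = 2.2104%.
WACC = 0.5251 × 14.1032% + 0.0726 × 8.0444% + 0.4023 × 2.2104% = 8.8787%.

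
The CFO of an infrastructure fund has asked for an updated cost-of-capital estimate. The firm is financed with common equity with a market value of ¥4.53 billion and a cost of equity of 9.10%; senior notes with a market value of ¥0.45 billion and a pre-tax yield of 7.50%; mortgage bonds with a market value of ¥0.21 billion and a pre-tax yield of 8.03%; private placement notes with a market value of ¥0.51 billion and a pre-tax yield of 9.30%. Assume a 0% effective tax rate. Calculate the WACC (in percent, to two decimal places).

8.95%

Total capital V = 4.53 + 0.45 + 0.21 + 0.51 = 5.7.
Equity: weight = 4.53/5.7 = 0.7947; cost = 9.1%.
Senior notes: weight = 0.45/5.7 = 0.0789; after-tax cost = 7.5% × (1 − 0%) = 7.5000%.
Mortgage bonds: weight = 0.21/5.7 = 0.0368; after-tax cost = 8.03% × (1 − 0%) = 8.0300%.
Private placement notes: weight = 0.51/5.7 = 0.0895; after-tax cost = 9.3% × (1 − 0%) = 9.3000%.
WACC = 0.7947 × 9.1000% + 0.0789 × 7.5000% + 0.0368 × 8.0300% + 0.0895 × 9.3000% = 8.9522%.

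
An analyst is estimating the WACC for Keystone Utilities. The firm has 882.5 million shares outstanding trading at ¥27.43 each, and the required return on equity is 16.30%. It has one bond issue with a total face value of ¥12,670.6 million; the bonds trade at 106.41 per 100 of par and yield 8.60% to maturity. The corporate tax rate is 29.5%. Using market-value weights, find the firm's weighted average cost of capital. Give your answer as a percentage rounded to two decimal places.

Market value of equity E = 27.43 × 882.5m = 24206.975m. Market value of debt D = 12670.6m × 106.41/100 = 13482.78546m.
Total capital V = 24206.975 + 13482.78546 = 37689.76046.
Equity: weight = 24206.975/37689.76046 = 0.6423; cost = 16.3%.
Bonds outstanding: weight = 13482.78546/37689.76046 = 0.3577; after-tax cost = 8.6% × (1 − 29.5%) = 6.0630%.
WACC = 0.6423 × 16.3000% + 0.3577 × 6.0630% = 12.6379%.

12.64%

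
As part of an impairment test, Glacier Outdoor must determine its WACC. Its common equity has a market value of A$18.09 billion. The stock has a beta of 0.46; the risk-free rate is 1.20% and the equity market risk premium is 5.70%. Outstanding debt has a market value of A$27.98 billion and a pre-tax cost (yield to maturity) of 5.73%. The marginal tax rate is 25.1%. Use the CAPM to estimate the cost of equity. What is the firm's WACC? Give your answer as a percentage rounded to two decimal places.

4.11%

Cost of equity via CAPM: Re = 1.2% + 0.46 × 5.7% = 3.8220%.
Total capital V = 18.09 + 27.98 = 46.07.
Equity: weight = 18.09/46.07 = 0.3927; cost = 3.822%.
Debt: weight = 27.98/46.07 = 0.6073; after-tax cost = 5.73% × (1 − 25.1%) = 4.2918%.
WACC = 0.3927 × 3.8220% + 0.6073 × 4.2918% = 4.1073%.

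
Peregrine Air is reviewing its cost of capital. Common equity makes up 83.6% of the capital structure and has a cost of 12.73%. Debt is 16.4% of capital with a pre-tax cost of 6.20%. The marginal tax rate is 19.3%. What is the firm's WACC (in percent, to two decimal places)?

After-tax cost of debt = 6.2% × (1 − 19.3%) = 5.0034%.
WACC = 0.836 × 12.7300% + 0.164 × 5.0034% = 11.4628%.

11.46%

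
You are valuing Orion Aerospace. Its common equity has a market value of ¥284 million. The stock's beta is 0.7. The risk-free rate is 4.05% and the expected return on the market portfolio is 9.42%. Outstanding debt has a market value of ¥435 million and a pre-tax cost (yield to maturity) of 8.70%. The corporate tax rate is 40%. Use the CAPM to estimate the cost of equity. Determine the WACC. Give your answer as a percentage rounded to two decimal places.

6.24%

Market risk premium = 9.42% − 4.05% = 5.37%.
Cost of equity via CAPM: Re = 4.05% + 0.7 × 5.37% = 7.8090%.
Total capital V = 284 + 435 = 719.
Equity: weight = 284/719 = 0.3950; cost = 7.809%.
Debt: weight = 435/719 = 0.6050; after-tax cost = 8.7% × (1 − 40%) = 5.2200%.
WACC = 0.3950 × 7.8090% + 0.6050 × 5.2200% = 6.2426%.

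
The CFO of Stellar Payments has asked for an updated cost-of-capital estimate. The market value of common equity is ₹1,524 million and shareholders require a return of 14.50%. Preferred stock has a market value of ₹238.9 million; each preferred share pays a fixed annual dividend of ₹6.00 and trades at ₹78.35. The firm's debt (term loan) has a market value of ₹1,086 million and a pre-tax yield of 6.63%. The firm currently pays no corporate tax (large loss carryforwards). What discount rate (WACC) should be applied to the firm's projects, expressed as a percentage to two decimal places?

10.93%

Cost of preferred: Rp = 6.0 / 78.35 = 7.6579%.
Total capital V = 1524 + 238.9 + 1086 = 2848.9.
Equity: weight = 1524/2848.9 = 0.5349; cost = 14.5%.
Preferred: weight = 238.9/2848.9 = 0.0839; cost = 7.6579%.
Term loan: weight = 1086/2848.9 = 0.3812; after-tax cost = 6.63% × (1 − 0%) = 6.6300%.
WACC = 0.5349 × 14.5000% + 0.0839 × 7.6579% + 0.3812 × 6.6300% = 10.9262%.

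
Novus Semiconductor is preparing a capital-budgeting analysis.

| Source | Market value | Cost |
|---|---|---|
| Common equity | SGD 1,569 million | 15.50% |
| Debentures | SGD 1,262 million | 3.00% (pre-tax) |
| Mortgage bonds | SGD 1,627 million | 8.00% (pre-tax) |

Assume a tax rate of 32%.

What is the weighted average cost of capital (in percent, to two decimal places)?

8.02%

Total capital V = 1569 + 1262 + 1627 = 4458.
Equity: weight = 1569/4458 = 0.3520; cost = 15.5%.
Debentures: weight = 1262/4458 = 0.2831; after-tax cost = 3% × (1 − 32%) = 2.0400%.
Mortgage bonds: weight = 1627/4458 = 0.3650; after-tax cost = 8% × (1 − 32%) = 5.4400%.
WACC = 0.3520 × 15.5000% + 0.2831 × 2.0400% + 0.3650 × 5.4400% = 8.0181%.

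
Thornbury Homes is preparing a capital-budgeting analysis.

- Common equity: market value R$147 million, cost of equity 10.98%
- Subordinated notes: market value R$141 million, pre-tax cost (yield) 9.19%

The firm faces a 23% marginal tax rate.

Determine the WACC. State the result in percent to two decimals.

Total capital V = 147 + 141 = 288.
Equity: weight = 147/288 = 0.5104; cost = 10.98%.
Subordinated notes: weight = 141/288 = 0.4896; after-tax cost = 9.19% × (1 − 23%) = 7.0763%.
WACC = 0.5104 × 10.9800% + 0.4896 × 7.0763% = 9.0688%.

9.07%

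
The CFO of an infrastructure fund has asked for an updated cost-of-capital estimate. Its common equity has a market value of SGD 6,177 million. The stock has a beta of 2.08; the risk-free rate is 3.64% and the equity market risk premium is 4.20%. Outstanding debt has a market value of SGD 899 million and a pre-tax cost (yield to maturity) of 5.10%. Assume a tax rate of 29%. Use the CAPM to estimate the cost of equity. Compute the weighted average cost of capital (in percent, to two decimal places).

Cost of equity via CAPM: Re = 3.64% + 2.08 × 4.2% = 12.3760%.
Total capital V = 6177 + 899 = 7076.
Equity: weight = 6177/7076 = 0.8730; cost = 12.376%.
Debt: weight = 899/7076 = 0.1270; after-tax cost = 5.1% × (1 − 29%) = 3.6210%.
WACC = 0.8730 × 12.3760% + 0.1270 × 3.6210% = 11.2637%.

11.26%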